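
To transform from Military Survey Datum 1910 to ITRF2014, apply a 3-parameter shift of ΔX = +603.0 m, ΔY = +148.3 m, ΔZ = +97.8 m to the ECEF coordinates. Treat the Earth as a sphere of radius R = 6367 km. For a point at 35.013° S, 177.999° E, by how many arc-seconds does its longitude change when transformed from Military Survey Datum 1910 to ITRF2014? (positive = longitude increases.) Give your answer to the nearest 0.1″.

Δλ = -6.7″

sin φ = -0.573762, cos φ = 0.819022, sin λ = 0.034917, cos λ = -0.999390.
East component: ΔE = −sin λ·ΔX + cos λ·ΔY = −(0.034917)(603.0) + (-0.999390)(148.3) = -169.26 m.
1° of latitude spans πR/180 = 111125 m; at latitude φ, 1° of longitude spans that × cos φ = 91013.9 m, so Δλ = -169.26 / 91013.9 × 3600 = -6.695″.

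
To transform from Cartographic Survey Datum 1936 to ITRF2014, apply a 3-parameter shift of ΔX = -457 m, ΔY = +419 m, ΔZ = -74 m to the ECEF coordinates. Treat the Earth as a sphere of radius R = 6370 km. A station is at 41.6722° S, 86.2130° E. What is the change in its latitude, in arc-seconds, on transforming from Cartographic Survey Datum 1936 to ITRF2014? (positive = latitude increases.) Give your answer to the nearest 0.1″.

Δφ = 6.6″

sin φ = -0.664868, cos φ = 0.746961, sin λ = 0.997816, cos λ = 0.066048.
North component: ΔN = −sin φ cos λ·ΔX − sin φ sin λ·ΔY + cos φ·ΔZ = −(-0.664868)(0.066048)(-457) − (-0.664868)(0.997816)(419) + (0.746961)(-74) = 202.63 m.
1° of latitude spans πR/180 = 111177 m, so Δφ = 202.63 / 111177 × 3600 = 6.561″.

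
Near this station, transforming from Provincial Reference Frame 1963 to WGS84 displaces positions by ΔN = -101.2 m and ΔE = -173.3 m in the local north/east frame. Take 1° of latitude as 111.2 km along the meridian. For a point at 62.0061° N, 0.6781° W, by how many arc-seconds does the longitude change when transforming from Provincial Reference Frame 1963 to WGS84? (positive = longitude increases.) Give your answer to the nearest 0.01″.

At latitude 62.0061°, cos φ = 0.469378.
1° of longitude at this latitude = 111.2 × cos φ = 52.19 km, so Δλ = -173.3 / 52194.8 = -0.0033203° = -11.953″.

Δλ = -11.95″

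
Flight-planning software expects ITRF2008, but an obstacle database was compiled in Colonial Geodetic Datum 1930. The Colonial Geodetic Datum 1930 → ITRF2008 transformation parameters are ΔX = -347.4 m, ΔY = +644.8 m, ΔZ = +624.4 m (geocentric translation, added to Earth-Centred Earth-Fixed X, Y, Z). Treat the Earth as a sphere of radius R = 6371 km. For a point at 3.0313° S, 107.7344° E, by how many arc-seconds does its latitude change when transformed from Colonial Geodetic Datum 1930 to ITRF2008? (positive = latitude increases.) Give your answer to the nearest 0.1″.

Δφ = 21.4″

sin φ = -0.052881, cos φ = 0.998601, sin λ = 0.952479, cos λ = -0.304605.
North component: ΔN = −sin φ cos λ·ΔX − sin φ sin λ·ΔY + cos φ·ΔZ = −(-0.052881)(-0.304605)(-347.4) − (-0.052881)(0.952479)(644.8) + (0.998601)(624.4) = 661.60 m.
1° of latitude spans πR/180 = 111195 m, so Δφ = 661.60 / 111195 × 3600 = 21.420″.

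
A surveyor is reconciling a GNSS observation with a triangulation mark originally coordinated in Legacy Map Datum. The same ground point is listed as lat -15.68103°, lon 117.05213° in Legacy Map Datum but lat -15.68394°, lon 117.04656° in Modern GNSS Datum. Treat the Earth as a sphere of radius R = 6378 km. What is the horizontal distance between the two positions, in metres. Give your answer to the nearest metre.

Δφ = -15.68394° − -15.68103° = -0.00291°; Δλ = 117.04656° − 117.05213° = -0.00557°.
1° along a meridian = πR/180 = 111317 m.
ΔN = Δφ × 111317 = -323.9 m; ΔE = Δλ × 111317 × cos(-15.68103°) = -0.00557 × 111317 × 0.962781 = -597.0 m.
Distance = √(ΔE² + ΔN²) = √((-597.0)² + (-323.9)²) = 679.2 m.

679 m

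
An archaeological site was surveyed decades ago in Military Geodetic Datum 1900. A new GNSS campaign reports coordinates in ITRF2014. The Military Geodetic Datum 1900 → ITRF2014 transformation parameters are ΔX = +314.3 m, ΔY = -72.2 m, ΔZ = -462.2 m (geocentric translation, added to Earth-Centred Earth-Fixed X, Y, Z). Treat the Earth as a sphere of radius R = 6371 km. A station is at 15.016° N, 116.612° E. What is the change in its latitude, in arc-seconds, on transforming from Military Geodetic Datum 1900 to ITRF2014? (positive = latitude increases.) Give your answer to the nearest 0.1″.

sin φ = 0.259089, cos φ = 0.965854, sin λ = 0.894060, cos λ = -0.447946.
North component: ΔN = −sin φ cos λ·ΔX − sin φ sin λ·ΔY + cos φ·ΔZ = −(0.259089)(-0.447946)(314.3) − (0.259089)(0.894060)(-72.2) + (0.965854)(-462.2) = -393.22 m.
1° of latitude spans πR/180 = 111195 m, so Δφ = -393.22 / 111195 × 3600 = -12.731″.

Δφ = -12.7″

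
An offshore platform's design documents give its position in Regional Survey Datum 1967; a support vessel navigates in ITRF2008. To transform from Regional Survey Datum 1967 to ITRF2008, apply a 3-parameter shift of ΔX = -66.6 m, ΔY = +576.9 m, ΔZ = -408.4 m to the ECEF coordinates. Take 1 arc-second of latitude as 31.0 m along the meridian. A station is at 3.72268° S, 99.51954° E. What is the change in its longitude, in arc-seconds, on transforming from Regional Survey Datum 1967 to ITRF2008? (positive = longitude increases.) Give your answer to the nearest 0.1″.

sin φ = -0.064927, cos φ = 0.997890, sin λ = 0.986229, cos λ = -0.165384.
East component: ΔE = −sin λ·ΔX + cos λ·ΔY = −(0.986229)(-66.6) + (-0.165384)(576.9) = -29.73 m.
1° of latitude spans 3600 × 31.00 = 111600 m; at latitude φ, 1° of longitude spans that × cos φ = 111364.5 m, so Δλ = -29.73 / 111364.5 × 3600 = -0.961″.

Δλ = -1.0″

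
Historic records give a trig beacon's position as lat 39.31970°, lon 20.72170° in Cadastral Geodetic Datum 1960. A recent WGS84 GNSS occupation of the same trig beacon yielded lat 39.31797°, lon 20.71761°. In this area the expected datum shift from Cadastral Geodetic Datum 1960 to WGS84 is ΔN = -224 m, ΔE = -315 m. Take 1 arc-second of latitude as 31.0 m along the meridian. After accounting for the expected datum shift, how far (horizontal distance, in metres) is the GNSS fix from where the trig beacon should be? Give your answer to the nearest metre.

Observed coordinate differences: Δφ = -0.00173°, Δλ = -0.00409°.
Converting to metres (1° lat = 111600 m, cos φ = 0.773622): observed ΔN = -193.1 m, observed ΔE = -353.1 m.
Subtracting the expected shift leaves a residual of -193.1 − (-224) = 30.9 m north and -353.1 − (-315) = -38.1 m east.
Residual distance = √(30.9² + (-38.1)²) = 49.1 m.

49 m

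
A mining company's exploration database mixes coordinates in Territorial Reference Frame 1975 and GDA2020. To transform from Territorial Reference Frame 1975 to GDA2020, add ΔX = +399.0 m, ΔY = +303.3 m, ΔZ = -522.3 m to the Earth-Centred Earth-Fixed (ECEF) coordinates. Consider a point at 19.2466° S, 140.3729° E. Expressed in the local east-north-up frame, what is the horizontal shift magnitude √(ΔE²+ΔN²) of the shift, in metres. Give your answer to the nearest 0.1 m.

At φ = -19.2466°, λ = 140.3729°: sin φ = -0.329635, cos φ = 0.944109, sin λ = 0.637788, cos λ = -0.770212.
ΔE = −sin λ·ΔX + cos λ·ΔY = −(0.637788)·(399.0) + (-0.770212)·(303.3) = -488.08 m.
ΔN = −sin φ cos λ·ΔX − sin φ sin λ·ΔY + cos φ·ΔZ = −(-0.329635)(-0.770212)(399.0) − (-0.329635)(0.637788)(303.3) + (0.944109)(-522.3) = -530.64 m.
Horizontal magnitude = √(ΔE² + ΔN²) = √((-488.08)² + (-530.64)²) = 720.98 m.

721.0 m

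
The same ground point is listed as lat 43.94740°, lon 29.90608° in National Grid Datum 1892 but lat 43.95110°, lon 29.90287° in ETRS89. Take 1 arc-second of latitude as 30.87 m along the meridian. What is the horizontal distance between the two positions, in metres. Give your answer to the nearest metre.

Δφ = 43.95110° − 43.94740° = +0.00370°; Δλ = 29.90287° − 29.90608° = -0.00321°.
1° of latitude = 3600 × 30.87 = 111132 m.
ΔN = Δφ × 111132 = 411.2 m; ΔE = Δλ × 111132 × cos(43.94740°) = -0.00321 × 111132 × 0.719977 = -256.8 m.
Distance = √(ΔE² + ΔN²) = √((-256.8)² + 411.2²) = 484.8 m.

485 m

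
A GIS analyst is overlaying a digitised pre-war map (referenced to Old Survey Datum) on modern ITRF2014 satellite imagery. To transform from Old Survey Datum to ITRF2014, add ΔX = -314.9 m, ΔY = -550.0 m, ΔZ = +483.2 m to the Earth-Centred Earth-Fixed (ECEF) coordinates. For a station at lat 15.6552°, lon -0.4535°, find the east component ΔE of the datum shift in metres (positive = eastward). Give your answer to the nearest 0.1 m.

At φ = 15.6552°, λ = -0.4535°: sin φ = 0.269848, cos φ = 0.962903, sin λ = -0.007915, cos λ = 0.999969.
ΔE = −sin λ·ΔX + cos λ·ΔY = −(-0.007915)·(-314.9) + (0.999969)·(-550.0) = -552.48 m.

ΔE = -552.5 m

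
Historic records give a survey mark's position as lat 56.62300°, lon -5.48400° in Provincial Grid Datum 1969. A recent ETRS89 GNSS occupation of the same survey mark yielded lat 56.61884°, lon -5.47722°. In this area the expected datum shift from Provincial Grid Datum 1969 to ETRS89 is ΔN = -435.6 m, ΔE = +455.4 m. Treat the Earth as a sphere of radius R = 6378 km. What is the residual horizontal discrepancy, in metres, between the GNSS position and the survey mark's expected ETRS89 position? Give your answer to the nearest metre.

49 m

Observed coordinate differences: Δφ = -0.00416°, Δλ = +0.00678°.
Converting to metres (1° lat = 111317 m, cos φ = 0.550146): observed ΔN = -463.1 m, observed ΔE = 415.2 m.
Subtracting the expected shift leaves a residual of -463.1 − (-435.6) = -27.5 m north and 415.2 − (455.4) = -40.2 m east.
Residual distance = √((-27.5)² + (-40.2)²) = 48.7 m.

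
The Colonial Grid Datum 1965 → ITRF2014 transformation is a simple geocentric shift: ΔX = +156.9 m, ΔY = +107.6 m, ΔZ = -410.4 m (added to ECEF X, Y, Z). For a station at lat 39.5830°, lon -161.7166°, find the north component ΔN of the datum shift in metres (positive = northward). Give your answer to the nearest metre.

At φ = 39.5830°, λ = -161.7166°: sin φ = 0.637195, cos φ = 0.770702, sin λ = -0.313717, cos λ = -0.949516.
ΔN = −sin φ cos λ·ΔX − sin φ sin λ·ΔY + cos φ·ΔZ = −(0.637195)(-0.949516)(156.9) − (0.637195)(-0.313717)(107.6) + (0.770702)(-410.4) = -199.86 m.

ΔN = -200 m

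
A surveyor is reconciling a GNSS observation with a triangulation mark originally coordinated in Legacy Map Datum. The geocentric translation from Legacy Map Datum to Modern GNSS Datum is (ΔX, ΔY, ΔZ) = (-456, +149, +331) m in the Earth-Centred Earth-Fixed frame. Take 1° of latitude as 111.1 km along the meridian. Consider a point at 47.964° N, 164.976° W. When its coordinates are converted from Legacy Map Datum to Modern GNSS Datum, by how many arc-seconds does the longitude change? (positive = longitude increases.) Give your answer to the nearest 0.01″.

sin φ = 0.742724, cos φ = 0.669597, sin λ = -0.259224, cos λ = -0.965817.
East component: ΔE = −sin λ·ΔX + cos λ·ΔY = −(-0.259224)(-456) + (-0.965817)(149) = -262.11 m.
1° of latitude spans 111100 m; at latitude φ, 1° of longitude spans that × cos φ = 74392.3 m, so Δλ = -262.11 / 74392.3 × 3600 = -12.684″.

Δλ = -12.68″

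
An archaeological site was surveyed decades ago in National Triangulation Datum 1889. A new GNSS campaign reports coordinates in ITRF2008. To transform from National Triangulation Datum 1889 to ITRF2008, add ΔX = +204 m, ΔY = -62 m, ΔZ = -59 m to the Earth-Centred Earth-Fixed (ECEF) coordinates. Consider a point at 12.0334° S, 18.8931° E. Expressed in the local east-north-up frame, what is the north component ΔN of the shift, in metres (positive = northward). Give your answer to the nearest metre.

ΔN = -22 m

The local north axis is (−sin φ cos λ, −sin φ sin λ, cos φ), giving ΔN = 40.239 − 4.185 − 57.704 = -21.65 m.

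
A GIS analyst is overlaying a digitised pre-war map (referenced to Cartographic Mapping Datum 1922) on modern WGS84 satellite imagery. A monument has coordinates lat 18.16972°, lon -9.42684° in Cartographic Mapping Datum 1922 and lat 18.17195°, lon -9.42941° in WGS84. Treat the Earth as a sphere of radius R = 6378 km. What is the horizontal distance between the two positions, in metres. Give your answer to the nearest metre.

368 m

Δφ = 18.17195° − 18.16972° = +0.00223°; Δλ = -9.42941° − -9.42684° = -0.00257°.
1° along a meridian = πR/180 = 111317 m.
ΔN = Δφ × 111317 = 248.2 m; ΔE = Δλ × 111317 × cos(18.16972°) = -0.00257 × 111317 × 0.950137 = -271.8 m.
Distance = √(ΔE² + ΔN²) = √((-271.8)² + 248.2²) = 368.1 m.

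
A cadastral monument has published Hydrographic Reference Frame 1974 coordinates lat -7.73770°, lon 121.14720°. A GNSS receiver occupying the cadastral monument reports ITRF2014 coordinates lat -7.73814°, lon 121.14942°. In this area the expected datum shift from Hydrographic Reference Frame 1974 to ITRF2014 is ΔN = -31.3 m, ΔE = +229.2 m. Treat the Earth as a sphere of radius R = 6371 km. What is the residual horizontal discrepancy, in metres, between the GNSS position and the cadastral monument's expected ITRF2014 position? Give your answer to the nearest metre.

23 m

Observed coordinate differences: Δφ = -0.00044°, Δλ = +0.00222°.
Converting to metres (1° lat = 111195 m, cos φ = 0.990895): observed ΔN = -48.9 m, observed ΔE = 244.6 m.
Subtracting the expected shift leaves a residual of -48.9 − (-31.3) = -17.6 m north and 244.6 − (229.2) = 15.4 m east.
Residual distance = √((-17.6)² + 15.4²) = 23.4 m.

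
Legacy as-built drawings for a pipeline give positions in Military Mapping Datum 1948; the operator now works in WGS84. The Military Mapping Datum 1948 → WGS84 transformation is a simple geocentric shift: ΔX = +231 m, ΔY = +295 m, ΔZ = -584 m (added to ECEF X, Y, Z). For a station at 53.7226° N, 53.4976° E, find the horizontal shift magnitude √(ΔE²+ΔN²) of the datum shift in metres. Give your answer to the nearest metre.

At φ = 53.7226°, λ = 53.4976°: sin φ = 0.806162, cos φ = 0.591695, sin λ = 0.803832, cos λ = 0.594856.
ΔE = −sin λ·ΔX + cos λ·ΔY = −(0.803832)·(231) + (0.594856)·(295) = -10.20 m.
ΔN = −sin φ cos λ·ΔX − sin φ sin λ·ΔY + cos φ·ΔZ = −(0.806162)(0.594856)(231) − (0.806162)(0.803832)(295) + (0.591695)(-584) = -647.49 m.
Horizontal magnitude = √(ΔE² + ΔN²) = √((-10.20)² + (-647.49)²) = 647.57 m.

648 m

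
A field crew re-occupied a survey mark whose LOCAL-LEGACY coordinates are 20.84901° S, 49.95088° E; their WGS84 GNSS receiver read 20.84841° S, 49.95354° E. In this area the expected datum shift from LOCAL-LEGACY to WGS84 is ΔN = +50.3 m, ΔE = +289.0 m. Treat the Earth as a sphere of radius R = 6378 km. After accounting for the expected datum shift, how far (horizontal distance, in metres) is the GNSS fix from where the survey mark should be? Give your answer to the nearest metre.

Observed coordinate differences: Δφ = +0.00060°, Δλ = +0.00266°.
Converting to metres (1° lat = 111317 m, cos φ = 0.934522): observed ΔN = 66.8 m, observed ΔE = 276.7 m.
Subtracting the expected shift leaves a residual of 66.8 − (50.3) = 16.5 m north and 276.7 − (289.0) = -12.3 m east.
Residual distance = √(16.5² + (-12.3)²) = 20.6 m.

21 m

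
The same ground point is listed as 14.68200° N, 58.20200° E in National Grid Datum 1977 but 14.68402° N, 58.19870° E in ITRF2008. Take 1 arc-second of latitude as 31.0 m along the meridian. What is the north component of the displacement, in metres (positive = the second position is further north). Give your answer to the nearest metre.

ΔN = 225 m

Δφ = 14.68402° − 14.68200° = +0.00202°; Δλ = 58.19870° − 58.20200° = -0.00330°.
1° of latitude = 3600 × 31.00 = 111600 m.
ΔN = Δφ × 111600 = 225.4 m; ΔE = Δλ × 111600 × cos(14.68200°) = -0.00330 × 111600 × 0.967347 = -356.3 m.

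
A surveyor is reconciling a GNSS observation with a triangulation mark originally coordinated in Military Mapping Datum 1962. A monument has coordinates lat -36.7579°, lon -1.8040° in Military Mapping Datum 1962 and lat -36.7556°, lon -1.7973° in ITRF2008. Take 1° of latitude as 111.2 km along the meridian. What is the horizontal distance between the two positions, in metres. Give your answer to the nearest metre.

649 m

Δφ = -36.7556° − -36.7579° = +0.0023°; Δλ = -1.7973° − -1.8040° = +0.0067°.
ΔN = Δφ × 111200 = 255.8 m; ΔE = Δλ × 111200 × cos(-36.7579°) = +0.0067 × 111200 × 0.801171 = 596.9 m.
Distance = √(ΔE² + ΔN²) = √(596.9² + 255.8²) = 649.4 m.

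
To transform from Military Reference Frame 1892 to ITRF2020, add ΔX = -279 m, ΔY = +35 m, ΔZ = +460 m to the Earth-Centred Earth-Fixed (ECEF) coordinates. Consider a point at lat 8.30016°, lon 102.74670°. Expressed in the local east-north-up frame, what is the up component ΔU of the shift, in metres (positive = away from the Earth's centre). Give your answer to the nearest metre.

ΔU = 161 m

At φ = 8.30016°, λ = 102.74670°: sin φ = 0.144359, cos φ = 0.989525, sin λ = 0.975355, cos λ = -0.220641.
ΔU = cos φ cos λ·ΔX + cos φ sin λ·ΔY + sin φ·ΔZ = (0.989525)(-0.220641)(-279) + (0.989525)(0.975355)(35) + (0.144359)(460) = 161.10 m.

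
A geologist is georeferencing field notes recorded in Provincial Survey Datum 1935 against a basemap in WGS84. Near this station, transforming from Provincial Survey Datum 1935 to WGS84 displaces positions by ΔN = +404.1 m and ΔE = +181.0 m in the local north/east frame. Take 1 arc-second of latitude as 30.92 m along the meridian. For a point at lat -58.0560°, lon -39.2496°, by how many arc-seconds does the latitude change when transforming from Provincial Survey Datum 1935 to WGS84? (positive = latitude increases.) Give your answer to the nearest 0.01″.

Δφ = 13.07″

1″ of latitude = 30.92 m, so Δφ = 404.1 / 30.92 = 13.069″.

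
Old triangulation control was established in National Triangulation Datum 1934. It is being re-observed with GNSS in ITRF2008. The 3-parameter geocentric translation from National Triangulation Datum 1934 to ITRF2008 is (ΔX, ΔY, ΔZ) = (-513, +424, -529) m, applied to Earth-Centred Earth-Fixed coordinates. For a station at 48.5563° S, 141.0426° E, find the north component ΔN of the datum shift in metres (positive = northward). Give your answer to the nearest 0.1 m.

ΔN = 148.7 m

The local north axis is (−sin φ cos λ, −sin φ sin λ, cos φ), giving ΔN = 299.030 + 199.835 − 350.137 = 148.73 m.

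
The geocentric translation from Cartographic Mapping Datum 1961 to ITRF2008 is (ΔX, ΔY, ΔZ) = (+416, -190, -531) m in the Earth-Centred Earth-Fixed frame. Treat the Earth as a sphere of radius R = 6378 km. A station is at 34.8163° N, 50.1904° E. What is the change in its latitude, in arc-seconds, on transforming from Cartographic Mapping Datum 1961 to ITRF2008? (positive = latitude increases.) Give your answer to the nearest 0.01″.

Δφ = -16.32″

sin φ = 0.570947, cos φ = 0.820987, sin λ = 0.768176, cos λ = 0.640238.
North component: ΔN = −sin φ cos λ·ΔX − sin φ sin λ·ΔY + cos φ·ΔZ = −(0.570947)(0.640238)(416) − (0.570947)(0.768176)(-190) + (0.820987)(-531) = -504.68 m.
1° of latitude spans πR/180 = 111317 m, so Δφ = -504.68 / 111317 × 3600 = -16.321″.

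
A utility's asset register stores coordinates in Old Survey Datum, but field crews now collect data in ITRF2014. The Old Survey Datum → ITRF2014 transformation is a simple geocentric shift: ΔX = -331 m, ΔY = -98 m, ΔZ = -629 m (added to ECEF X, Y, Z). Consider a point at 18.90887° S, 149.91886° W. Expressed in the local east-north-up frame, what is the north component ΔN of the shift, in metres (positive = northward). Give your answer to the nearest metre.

The local north axis is (−sin φ cos λ, −sin φ sin λ, cos φ), giving ΔN = 92.818 + 15.918 − 595.056 = -486.32 m.

ΔN = -486 m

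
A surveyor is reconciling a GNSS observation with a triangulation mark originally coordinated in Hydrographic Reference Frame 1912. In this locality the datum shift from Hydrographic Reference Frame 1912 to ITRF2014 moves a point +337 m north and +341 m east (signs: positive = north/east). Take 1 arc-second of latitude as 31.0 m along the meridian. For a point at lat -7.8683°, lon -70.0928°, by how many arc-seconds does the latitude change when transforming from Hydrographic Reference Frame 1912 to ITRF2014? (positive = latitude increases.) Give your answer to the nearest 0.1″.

1″ of latitude = 31.00 m, so Δφ = 337.0 / 31.00 = 10.871″.

Δφ = 10.9″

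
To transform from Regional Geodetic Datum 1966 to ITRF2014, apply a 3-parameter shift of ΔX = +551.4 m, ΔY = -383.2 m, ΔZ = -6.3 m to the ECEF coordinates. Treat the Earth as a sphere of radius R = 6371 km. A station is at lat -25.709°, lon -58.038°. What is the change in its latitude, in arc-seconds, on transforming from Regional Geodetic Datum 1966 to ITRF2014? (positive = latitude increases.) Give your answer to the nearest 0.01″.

sin φ = -0.433801, cos φ = 0.901009, sin λ = -0.848399, cos λ = 0.529357.
North component: ΔN = −sin φ cos λ·ΔX − sin φ sin λ·ΔY + cos φ·ΔZ = −(-0.433801)(0.529357)(551.4) − (-0.433801)(-0.848399)(-383.2) + (0.901009)(-6.3) = 261.98 m.
1° of latitude spans πR/180 = 111195 m, so Δφ = 261.98 / 111195 × 3600 = 8.482″.

Δφ = 8.48″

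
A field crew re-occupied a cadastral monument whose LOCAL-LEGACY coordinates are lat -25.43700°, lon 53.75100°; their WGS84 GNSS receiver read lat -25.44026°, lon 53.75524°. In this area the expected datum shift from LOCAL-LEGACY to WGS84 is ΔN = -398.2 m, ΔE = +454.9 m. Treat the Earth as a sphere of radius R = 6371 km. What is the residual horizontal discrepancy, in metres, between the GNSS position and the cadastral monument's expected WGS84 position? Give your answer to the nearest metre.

46 m

Observed coordinate differences: Δφ = -0.00326°, Δλ = +0.00424°.
Converting to metres (1° lat = 111195 m, cos φ = 0.903058): observed ΔN = -362.5 m, observed ΔE = 425.8 m.
Subtracting the expected shift leaves a residual of -362.5 − (-398.2) = 35.7 m north and 425.8 − (454.9) = -29.1 m east.
Residual distance = √(35.7² + (-29.1)²) = 46.1 m.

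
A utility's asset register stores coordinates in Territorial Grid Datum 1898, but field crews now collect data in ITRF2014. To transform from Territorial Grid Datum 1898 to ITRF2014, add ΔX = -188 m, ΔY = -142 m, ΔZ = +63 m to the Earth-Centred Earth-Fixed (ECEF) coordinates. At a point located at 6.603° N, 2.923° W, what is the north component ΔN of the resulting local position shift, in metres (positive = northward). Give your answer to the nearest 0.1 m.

At φ = 6.603°, λ = -2.923°: sin φ = 0.114989, cos φ = 0.993367, sin λ = -0.050994, cos λ = 0.998699.
ΔN = −sin φ cos λ·ΔX − sin φ sin λ·ΔY + cos φ·ΔZ = −(0.114989)(0.998699)(-188) − (0.114989)(-0.050994)(-142) + (0.993367)(63) = 83.34 m.

ΔN = 83.3 m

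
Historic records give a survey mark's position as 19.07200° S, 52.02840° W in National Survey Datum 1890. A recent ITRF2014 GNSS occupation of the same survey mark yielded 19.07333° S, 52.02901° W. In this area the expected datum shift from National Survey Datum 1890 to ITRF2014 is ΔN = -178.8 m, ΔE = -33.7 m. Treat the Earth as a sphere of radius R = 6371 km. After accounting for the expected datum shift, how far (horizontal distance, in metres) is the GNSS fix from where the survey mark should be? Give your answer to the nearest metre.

43 m

Observed coordinate differences: Δφ = -0.00133°, Δλ = -0.00061°.
Converting to metres (1° lat = 111195 m, cos φ = 0.945109): observed ΔN = -147.9 m, observed ΔE = -64.1 m.
Subtracting the expected shift leaves a residual of -147.9 − (-178.8) = 30.9 m north and -64.1 − (-33.7) = -30.4 m east.
Residual distance = √(30.9² + (-30.4)²) = 43.4 m.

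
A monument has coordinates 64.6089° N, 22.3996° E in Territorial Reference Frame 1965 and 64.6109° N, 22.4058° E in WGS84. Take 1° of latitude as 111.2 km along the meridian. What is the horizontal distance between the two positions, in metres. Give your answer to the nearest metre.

Δφ = 64.6109° − 64.6089° = +0.0020°; Δλ = 22.4058° − 22.3996° = +0.0062°.
ΔN = Δφ × 111200 = 222.4 m; ΔE = Δλ × 111200 × cos(64.6089°) = +0.0062 × 111200 × 0.428795 = 295.6 m.
Distance = √(ΔE² + ΔN²) = √(295.6² + 222.4²) = 369.9 m.

370 m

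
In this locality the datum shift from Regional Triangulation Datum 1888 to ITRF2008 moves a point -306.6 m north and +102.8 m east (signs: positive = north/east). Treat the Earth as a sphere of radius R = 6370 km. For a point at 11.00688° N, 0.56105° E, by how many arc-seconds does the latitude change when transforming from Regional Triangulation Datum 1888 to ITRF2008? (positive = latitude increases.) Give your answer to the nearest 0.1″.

Δφ = -9.9″

On a sphere of radius R, 1 rad of latitude = R, so Δφ = ΔN / R = -306.6 / 6370000 = -4.8132e-05 rad = -9.928″.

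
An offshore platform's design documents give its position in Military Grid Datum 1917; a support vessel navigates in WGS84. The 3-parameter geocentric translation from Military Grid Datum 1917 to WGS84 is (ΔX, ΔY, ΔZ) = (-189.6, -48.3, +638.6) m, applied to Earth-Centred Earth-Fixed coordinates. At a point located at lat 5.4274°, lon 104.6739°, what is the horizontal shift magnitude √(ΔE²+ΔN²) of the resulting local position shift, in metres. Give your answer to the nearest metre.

665 m

At φ = 5.4274°, λ = 104.6739°: sin φ = 0.094584, cos φ = 0.995517, sin λ = 0.967383, cos λ = -0.253317.
ΔE = −sin λ·ΔX + cos λ·ΔY = −(0.967383)·(-189.6) + (-0.253317)·(-48.3) = 195.65 m.
ΔN = −sin φ cos λ·ΔX − sin φ sin λ·ΔY + cos φ·ΔZ = −(0.094584)(-0.253317)(-189.6) − (0.094584)(0.967383)(-48.3) + (0.995517)(638.6) = 635.61 m.
Horizontal magnitude = √(ΔE² + ΔN²) = √(195.65² + 635.61²) = 665.04 m.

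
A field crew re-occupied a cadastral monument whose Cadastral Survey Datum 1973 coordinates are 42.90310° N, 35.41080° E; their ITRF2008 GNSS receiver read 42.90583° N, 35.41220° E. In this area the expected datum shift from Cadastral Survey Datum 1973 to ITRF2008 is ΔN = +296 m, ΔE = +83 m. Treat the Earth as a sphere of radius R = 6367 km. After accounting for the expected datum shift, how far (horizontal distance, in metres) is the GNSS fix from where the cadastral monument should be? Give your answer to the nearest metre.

32 m

Observed coordinate differences: Δφ = +0.00273°, Δλ = +0.00140°.
Converting to metres (1° lat = 111125 m, cos φ = 0.732506): observed ΔN = 303.4 m, observed ΔE = 114.0 m.
Subtracting the expected shift leaves a residual of 303.4 − (296) = 7.4 m north and 114.0 − (83) = 31.0 m east.
Residual distance = √(7.4² + 31.0²) = 31.8 m.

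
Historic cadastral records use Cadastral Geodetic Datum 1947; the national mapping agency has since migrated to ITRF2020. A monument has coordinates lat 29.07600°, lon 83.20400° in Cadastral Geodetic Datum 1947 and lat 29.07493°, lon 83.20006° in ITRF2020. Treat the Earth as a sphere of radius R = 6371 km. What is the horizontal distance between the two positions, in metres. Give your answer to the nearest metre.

401 m

Δφ = 29.07493° − 29.07600° = -0.00107°; Δλ = 83.20006° − 83.20400° = -0.00394°.
1° along a meridian = πR/180 = 111195 m.
ΔN = Δφ × 111195 = -119.0 m; ΔE = Δλ × 111195 × cos(29.07600°) = -0.00394 × 111195 × 0.873976 = -382.9 m.
Distance = √(ΔE² + ΔN²) = √((-382.9)² + (-119.0)²) = 401.0 m.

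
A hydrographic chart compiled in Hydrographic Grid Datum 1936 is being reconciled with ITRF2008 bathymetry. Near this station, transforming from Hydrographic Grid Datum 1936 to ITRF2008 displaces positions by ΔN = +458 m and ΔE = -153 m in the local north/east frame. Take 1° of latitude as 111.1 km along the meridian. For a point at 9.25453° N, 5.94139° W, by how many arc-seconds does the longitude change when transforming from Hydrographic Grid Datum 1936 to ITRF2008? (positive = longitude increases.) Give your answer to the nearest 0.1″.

At latitude 9.25453°, cos φ = 0.986984.
1° of longitude at this latitude = 111.1 × cos φ = 109.65 km, so Δλ = -153.0 / 109653.9 = -0.0013953° = -5.023″.

Δλ = -5.0″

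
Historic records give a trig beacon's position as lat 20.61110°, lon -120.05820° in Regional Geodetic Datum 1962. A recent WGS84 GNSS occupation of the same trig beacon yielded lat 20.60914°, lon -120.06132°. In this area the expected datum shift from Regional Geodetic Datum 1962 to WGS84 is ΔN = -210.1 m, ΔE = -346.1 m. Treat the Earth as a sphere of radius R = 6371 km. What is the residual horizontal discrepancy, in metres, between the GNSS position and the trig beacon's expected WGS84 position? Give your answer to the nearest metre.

23 m

Observed coordinate differences: Δφ = -0.00196°, Δλ = -0.00312°.
Converting to metres (1° lat = 111195 m, cos φ = 0.935991): observed ΔN = -217.9 m, observed ΔE = -324.7 m.
Subtracting the expected shift leaves a residual of -217.9 − (-210.1) = -7.8 m north and -324.7 − (-346.1) = 21.4 m east.
Residual distance = √((-7.8)² + 21.4²) = 22.8 m.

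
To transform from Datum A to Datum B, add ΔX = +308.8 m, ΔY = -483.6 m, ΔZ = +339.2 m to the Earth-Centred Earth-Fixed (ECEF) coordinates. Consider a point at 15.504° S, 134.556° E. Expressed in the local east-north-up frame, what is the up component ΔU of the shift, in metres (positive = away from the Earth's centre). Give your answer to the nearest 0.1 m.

At φ = -15.504°, λ = 134.556°: sin φ = -0.267306, cos φ = 0.963612, sin λ = 0.712565, cos λ = -0.701606.
ΔU = cos φ cos λ·ΔX + cos φ sin λ·ΔY + sin φ·ΔZ = (0.963612)(-0.701606)(308.8) + (0.963612)(0.712565)(-483.6) + (-0.267306)(339.2) = -631.50 m.

ΔU = -631.5 m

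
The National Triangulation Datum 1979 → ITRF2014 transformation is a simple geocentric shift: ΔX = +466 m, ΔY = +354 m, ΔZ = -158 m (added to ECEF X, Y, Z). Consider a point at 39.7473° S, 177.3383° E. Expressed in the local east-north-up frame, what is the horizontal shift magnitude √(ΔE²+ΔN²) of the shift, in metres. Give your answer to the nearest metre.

At φ = -39.7473°, λ = 177.3383°: sin φ = -0.639403, cos φ = 0.768872, sin λ = 0.046439, cos λ = -0.998921.
ΔE = −sin λ·ΔX + cos λ·ΔY = −(0.046439)·(466) + (-0.998921)·(354) = -375.26 m.
ΔN = −sin φ cos λ·ΔX − sin φ sin λ·ΔY + cos φ·ΔZ = −(-0.639403)(-0.998921)(466) − (-0.639403)(0.046439)(354) + (0.768872)(-158) = -408.61 m.
Horizontal magnitude = √(ΔE² + ΔN²) = √((-375.26)² + (-408.61)²) = 554.78 m.

555 m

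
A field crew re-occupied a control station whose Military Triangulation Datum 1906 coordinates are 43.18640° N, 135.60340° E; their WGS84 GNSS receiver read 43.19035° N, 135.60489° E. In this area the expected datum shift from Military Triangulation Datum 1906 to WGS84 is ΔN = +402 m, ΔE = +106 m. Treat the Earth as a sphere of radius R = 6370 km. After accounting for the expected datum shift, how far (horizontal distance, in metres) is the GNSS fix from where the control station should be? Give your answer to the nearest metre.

40 m

Observed coordinate differences: Δφ = +0.00395°, Δλ = +0.00149°.
Converting to metres (1° lat = 111177 m, cos φ = 0.729131): observed ΔN = 439.2 m, observed ΔE = 120.8 m.
Subtracting the expected shift leaves a residual of 439.2 − (402) = 37.2 m north and 120.8 − (106) = 14.8 m east.
Residual distance = √(37.2² + 14.8²) = 40.0 m.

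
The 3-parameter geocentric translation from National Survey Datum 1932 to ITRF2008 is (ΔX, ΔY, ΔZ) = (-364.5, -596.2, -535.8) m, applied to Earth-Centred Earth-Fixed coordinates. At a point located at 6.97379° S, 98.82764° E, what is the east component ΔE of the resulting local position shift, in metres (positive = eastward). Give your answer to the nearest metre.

ΔE = 452 m

The local east axis at (φ, λ) is (−sin λ, cos λ, 0), so ΔE = −sin(98.82764°)·(-364.5) + cos(98.82764°)·(-596.2) = 451.68 m.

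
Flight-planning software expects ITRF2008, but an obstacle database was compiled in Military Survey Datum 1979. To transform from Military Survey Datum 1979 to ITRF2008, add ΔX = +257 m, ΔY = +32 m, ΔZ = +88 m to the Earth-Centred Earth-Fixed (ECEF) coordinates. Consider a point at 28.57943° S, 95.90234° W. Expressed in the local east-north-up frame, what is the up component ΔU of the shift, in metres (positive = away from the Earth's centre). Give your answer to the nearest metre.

The local up (radial) axis is (cos φ cos λ, cos φ sin λ, sin φ), giving ΔU = -23.208 − 27.952 − 42.097 = -93.26 m.

ΔU = -93 m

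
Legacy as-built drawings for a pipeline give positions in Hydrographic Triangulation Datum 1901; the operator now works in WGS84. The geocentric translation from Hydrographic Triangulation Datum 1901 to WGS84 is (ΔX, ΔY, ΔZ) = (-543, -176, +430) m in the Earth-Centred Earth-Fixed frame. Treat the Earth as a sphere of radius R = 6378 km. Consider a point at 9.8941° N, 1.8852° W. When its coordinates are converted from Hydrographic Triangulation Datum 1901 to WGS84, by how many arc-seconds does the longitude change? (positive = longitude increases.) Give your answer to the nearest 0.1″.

sin φ = 0.171828, cos φ = 0.985127, sin λ = -0.032897, cos λ = 0.999459.
East component: ΔE = −sin λ·ΔX + cos λ·ΔY = −(-0.032897)(-543) + (0.999459)(-176) = -193.77 m.
1° of latitude spans πR/180 = 111317 m; at latitude φ, 1° of longitude spans that × cos φ = 109661.5 m, so Δλ = -193.77 / 109661.5 × 3600 = -6.361″.

Δλ = -6.4″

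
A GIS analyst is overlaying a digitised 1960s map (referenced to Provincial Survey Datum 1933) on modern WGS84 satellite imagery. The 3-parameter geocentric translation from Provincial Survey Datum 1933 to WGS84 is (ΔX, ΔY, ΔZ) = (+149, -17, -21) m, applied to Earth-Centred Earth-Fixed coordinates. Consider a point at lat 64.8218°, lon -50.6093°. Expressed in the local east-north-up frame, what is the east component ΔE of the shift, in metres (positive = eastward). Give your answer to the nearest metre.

At φ = 64.8218°, λ = -50.6093°: sin φ = 0.904989, cos φ = 0.425435, sin λ = -0.772837, cos λ = 0.634605.
ΔE = −sin λ·ΔX + cos λ·ΔY = −(-0.772837)·(149) + (0.634605)·(-17) = 104.36 m.

ΔE = 104 m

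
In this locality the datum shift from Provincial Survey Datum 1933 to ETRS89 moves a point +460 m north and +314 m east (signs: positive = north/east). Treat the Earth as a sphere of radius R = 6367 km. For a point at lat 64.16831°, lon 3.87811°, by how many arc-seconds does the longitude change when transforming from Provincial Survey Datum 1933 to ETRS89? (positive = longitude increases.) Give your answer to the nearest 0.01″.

Δλ = 23.35″

At latitude 64.16831°, cos φ = 0.435729.
One radian of longitude at latitude φ spans R cos φ, so Δλ = ΔE / (R cos φ) = 314.0 / (6367000 × 0.435729) = 1.1318e-04 rad = 23.346″.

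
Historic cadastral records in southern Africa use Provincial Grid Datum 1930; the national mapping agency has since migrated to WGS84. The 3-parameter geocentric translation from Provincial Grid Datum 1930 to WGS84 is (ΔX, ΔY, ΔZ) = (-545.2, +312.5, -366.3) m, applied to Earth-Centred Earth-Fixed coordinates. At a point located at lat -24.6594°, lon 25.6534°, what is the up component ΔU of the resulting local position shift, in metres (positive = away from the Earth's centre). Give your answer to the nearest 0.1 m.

The local up (radial) axis is (cos φ cos λ, cos φ sin λ, sin φ), giving ΔU = -446.640 + 122.952 + 152.829 = -170.86 m.

ΔU = -170.9 m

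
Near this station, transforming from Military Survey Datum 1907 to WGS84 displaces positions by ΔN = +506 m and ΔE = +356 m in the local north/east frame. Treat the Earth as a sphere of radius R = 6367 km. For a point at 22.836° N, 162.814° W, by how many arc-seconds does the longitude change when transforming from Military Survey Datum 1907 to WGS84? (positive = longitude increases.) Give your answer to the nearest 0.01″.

Δλ = 12.51″

At latitude 22.836°, cos φ = 0.921619.
One radian of longitude at latitude φ spans R cos φ, so Δλ = ΔE / (R cos φ) = 356.0 / (6367000 × 0.921619) = 6.0669e-05 rad = 12.514″.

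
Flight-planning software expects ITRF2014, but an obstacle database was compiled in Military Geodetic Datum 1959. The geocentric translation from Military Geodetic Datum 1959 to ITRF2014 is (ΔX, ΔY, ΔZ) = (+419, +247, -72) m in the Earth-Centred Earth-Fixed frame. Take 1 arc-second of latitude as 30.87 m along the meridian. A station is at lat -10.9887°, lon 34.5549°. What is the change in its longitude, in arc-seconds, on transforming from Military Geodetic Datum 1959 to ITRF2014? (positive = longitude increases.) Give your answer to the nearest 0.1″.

Δλ = -1.1″

sin φ = -0.190615, cos φ = 0.981665, sin λ = 0.567196, cos λ = 0.823583.
East component: ΔE = −sin λ·ΔX + cos λ·ΔY = −(0.567196)(419) + (0.823583)(247) = -34.23 m.
1° of latitude spans 3600 × 30.87 = 111132 m; at latitude φ, 1° of longitude spans that × cos φ = 109094.4 m, so Δλ = -34.23 / 109094.4 × 3600 = -1.130″.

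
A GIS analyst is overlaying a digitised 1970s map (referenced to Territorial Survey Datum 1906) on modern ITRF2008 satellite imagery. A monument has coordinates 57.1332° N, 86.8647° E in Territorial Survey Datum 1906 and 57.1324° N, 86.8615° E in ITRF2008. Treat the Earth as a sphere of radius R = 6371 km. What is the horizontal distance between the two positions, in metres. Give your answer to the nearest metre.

Δφ = 57.1324° − 57.1332° = -0.0008°; Δλ = 86.8615° − 86.8647° = -0.0032°.
1° along a meridian = πR/180 = 111195 m.
ΔN = Δφ × 111195 = -89.0 m; ΔE = Δλ × 111195 × cos(57.1332°) = -0.0032 × 111195 × 0.542688 = -193.1 m.
Distance = √(ΔE² + ΔN²) = √((-193.1)² + (-89.0)²) = 212.6 m.

213 m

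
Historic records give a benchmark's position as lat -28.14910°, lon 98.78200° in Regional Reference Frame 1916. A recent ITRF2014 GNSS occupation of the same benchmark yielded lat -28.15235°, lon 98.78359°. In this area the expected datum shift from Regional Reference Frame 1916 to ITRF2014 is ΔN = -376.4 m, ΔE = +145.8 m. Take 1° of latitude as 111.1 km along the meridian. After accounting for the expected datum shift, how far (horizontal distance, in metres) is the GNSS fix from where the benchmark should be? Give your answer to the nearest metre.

Observed coordinate differences: Δφ = -0.00325°, Δλ = +0.00159°.
Converting to metres (1° lat = 111100 m, cos φ = 0.881723): observed ΔN = -361.1 m, observed ΔE = 155.8 m.
Subtracting the expected shift leaves a residual of -361.1 − (-376.4) = 15.3 m north and 155.8 − (145.8) = 10.0 m east.
Residual distance = √(15.3² + 10.0²) = 18.3 m.

18 m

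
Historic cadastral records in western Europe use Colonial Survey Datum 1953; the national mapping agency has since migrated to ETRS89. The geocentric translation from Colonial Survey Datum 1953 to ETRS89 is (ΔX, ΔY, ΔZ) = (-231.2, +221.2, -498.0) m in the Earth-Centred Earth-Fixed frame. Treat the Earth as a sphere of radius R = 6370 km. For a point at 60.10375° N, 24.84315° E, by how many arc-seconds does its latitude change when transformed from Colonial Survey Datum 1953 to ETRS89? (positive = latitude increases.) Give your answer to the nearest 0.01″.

sin φ = 0.866929, cos φ = 0.498431, sin λ = 0.420136, cos λ = 0.907461.
North component: ΔN = −sin φ cos λ·ΔX − sin φ sin λ·ΔY + cos φ·ΔZ = −(0.866929)(0.907461)(-231.2) − (0.866929)(0.420136)(221.2) + (0.498431)(-498.0) = -146.90 m.
1° of latitude spans πR/180 = 111177 m, so Δφ = -146.90 / 111177 × 3600 = -4.757″.

Δφ = -4.76″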